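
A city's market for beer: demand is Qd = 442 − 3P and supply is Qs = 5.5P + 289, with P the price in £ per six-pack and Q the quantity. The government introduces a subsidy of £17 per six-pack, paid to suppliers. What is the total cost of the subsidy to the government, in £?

Before the subsidy: set 442 − 3P = 5.5P + 289 → P* = £18, Q* = 388.
With a per-unit subsidy paid to suppliers, each receives P + 17 per unit sold, so supply becomes Qs = 5.5(P + 17) + 289.
Solving gives Q = 421 with consumers paying £7 and suppliers receiving £24 (the £17 wedge).
Outlay = t · Q = 17 · 421 = £7157.

Government outlay = £7157.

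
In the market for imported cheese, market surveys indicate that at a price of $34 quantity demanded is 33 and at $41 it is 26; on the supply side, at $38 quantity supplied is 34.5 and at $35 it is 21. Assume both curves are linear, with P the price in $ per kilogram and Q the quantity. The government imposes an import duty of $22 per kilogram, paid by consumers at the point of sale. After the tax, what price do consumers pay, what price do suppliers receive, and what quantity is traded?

Consumers pay $55; suppliers receive $33; quantity = 12.

Demand slope: (26 − 33)/(41 − 34) = -1, so Qd = 67 − P.
Supply slope: (21 − 34.5)/(35 − 38) = 4.5, so Qs = 4.5P − 136.5.
Without the tax, 67 − P = 4.5P − 136.5 gives 5.5P = 203.5, so P* = $37 and Q* = 30.
With the tax collected from consumers, demand (in seller-price terms) shifts: Qd = 67 − (P + 22).
New equilibrium: consumers pay $55, suppliers receive $33, Q = 12. (Wedge: Pb − Ps = 22.)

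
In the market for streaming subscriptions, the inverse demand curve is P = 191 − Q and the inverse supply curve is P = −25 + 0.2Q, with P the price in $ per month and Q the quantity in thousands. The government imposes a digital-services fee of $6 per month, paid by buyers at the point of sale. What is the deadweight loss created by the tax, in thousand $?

Rewrite in direct form: Qd = 191 − P and Qs = 5P + 125.
Before the tax: set 191 − P = 5P + 125 → P* = $11, Q* = 180.
With the tax collected from buyers, demand (in seller-price terms) shifts: Qd = 191 − (P + 6).
New equilibrium: buyers pay $16, sellers receive $10, Q = 175. (Wedge: Pb − Ps = 6.)
Quantity falls by |ΔQ| = |180 − 175| = 5.
DWL = ½ · t · |ΔQ| = ½ · 6 · 5 = $15.

Deadweight loss = $15 thousand.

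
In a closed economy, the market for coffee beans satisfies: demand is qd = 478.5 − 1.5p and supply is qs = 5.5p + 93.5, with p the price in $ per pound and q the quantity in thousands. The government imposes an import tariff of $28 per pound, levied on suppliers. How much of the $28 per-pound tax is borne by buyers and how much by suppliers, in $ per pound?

Before the tax: set 478.5 − 1.5p = 5.5p + 93.5 → p* = $55, q* = 396.
With the tax collected from suppliers, supply shifts: qs = 5.5(p − 28) + 93.5.
New equilibrium: buyers pay $77, suppliers receive $49, q = 363. (Wedge: pb − ps = 28.)
Burden on buyers: $22; on suppliers: $6. (They sum to $28.)

Buyers bear $22 per pound; suppliers bear $6 per pound.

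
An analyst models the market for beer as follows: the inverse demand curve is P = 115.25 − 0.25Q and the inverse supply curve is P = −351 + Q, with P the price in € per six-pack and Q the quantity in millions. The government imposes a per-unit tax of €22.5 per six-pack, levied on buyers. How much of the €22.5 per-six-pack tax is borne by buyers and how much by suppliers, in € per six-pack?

Inverting to Q(P) form: Qd = 461 − 4P; Qs = P + 351.
Without the tax, 461 − 4P = P + 351 gives 5P = 110, so P* = €22 and Q* = 373.
With the tax collected from buyers, demand (in seller-price terms) shifts: Qd = 461 − 4(P + 22.5).
Solving gives Q = 355 with buyers paying €26.5 and suppliers receiving €4 (the €22.5 wedge).
Burden on buyers: €4.5; on suppliers: €18. (They sum to €22.5.)

Buyers bear €4.5 per six-pack; suppliers bear €18 per six-pack.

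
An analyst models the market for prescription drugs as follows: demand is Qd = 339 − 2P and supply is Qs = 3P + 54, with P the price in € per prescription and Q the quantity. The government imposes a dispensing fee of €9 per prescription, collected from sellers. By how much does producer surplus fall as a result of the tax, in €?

Producer surplus falls by €790.56.

Before the tax: set 339 − 2P = 3P + 54 → P* = €57, Q* = 225.
With the tax collected from sellers, supply shifts: Qs = 3(P − 9) + 54.
New equilibrium: consumers pay €62.4, sellers receive €53.4, Q = 214.2. (Wedge: Pb − Ps = 9.)
ΔPS is the trapezoid between Q = 214.2 and Q = 225 of height €3.6: ½ · (225 + 214.2) · 3.6 = €790.56.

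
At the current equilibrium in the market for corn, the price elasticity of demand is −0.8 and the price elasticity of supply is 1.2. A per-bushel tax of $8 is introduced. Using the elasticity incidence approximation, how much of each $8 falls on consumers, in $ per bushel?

Consumers bear ≈ $4.8 per bushel.

Incidence ratio: consumers' share ≈ εs / (εs + |εd|) = 1.2 / (1.2 + 0.8) = 0.6.
So consumers bear ≈ 0.6 × $8 = $4.8; producers bear $3.2.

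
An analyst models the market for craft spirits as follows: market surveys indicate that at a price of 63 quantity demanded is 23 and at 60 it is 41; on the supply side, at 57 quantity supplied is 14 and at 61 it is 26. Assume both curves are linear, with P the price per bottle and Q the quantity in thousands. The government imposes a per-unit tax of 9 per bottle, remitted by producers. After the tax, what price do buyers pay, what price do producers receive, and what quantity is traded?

Buyers pay 65; producers receive 56; quantity = 11.

Demand slope: (41 − 23)/(60 − 63) = -6, so Qd = 401 − 6P.
Supply slope: (26 − 14)/(61 − 57) = 3, so Qs = 3P − 157.
Without the tax, 401 − 6P = 3P − 157 gives 9P = 558, so P* = 62 and Q* = 29.
With the tax collected from producers, supply shifts: Qs = 3(P − 9) − 157.
New equilibrium: buyers pay 65, producers receive 56, Q = 11. (Wedge: Pb − Ps = 9.)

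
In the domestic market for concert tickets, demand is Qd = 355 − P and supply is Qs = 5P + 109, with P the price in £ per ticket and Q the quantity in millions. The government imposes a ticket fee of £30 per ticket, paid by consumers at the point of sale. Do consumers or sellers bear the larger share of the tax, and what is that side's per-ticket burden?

Consumers bear the larger share: £25 per ticket.

Before the tax: set 355 − P = 5P + 109 → P* = £41, Q* = 314.
With the tax collected from consumers, demand (in seller-price terms) shifts: Qd = 355 − (P + 30).
Solving gives Q = 289 with consumers paying £66 and sellers receiving £36 (the £30 wedge).
Per-ticket burden: consumers £25, sellers £5.
Consumers take the larger share because demand is less price-elastic here (demand slope 1 vs supply slope 5).
The less price-elastic side of the market bears the larger share of a per-unit tax.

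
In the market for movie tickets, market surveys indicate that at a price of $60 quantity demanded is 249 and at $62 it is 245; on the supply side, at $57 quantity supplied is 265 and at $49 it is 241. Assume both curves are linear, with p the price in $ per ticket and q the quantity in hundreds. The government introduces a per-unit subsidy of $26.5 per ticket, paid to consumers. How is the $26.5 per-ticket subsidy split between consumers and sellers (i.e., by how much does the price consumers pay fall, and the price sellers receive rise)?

Consumers gain $15.9 per ticket; sellers gain $10.6 per ticket.

Demand slope: (245 − 249)/(62 − 60) = -2, so qd = 369 − 2p.
Supply slope: (241 − 265)/(49 − 57) = 3, so qs = 3p + 94.
Before the subsidy: set 369 − 2p = 3p + 94 → p* = $55, q* = 259.
With a per-unit subsidy paid to consumers, each effectively pays p − 26.5, so demand becomes qd = 369 − 2(p − 26.5).
Solving gives q = 290.8 with consumers paying $39.1 and sellers receiving $65.6 (the $26.5 wedge).
Gain to consumers: $15.9; to sellers: $10.6. (They sum to $26.5.)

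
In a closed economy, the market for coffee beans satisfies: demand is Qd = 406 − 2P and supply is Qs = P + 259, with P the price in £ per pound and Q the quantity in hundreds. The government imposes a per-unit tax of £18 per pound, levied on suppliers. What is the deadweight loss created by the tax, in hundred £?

Deadweight loss = £108 hundred.

Before the tax: set 406 − 2P = P + 259 → P* = £49, Q* = 308.
With the tax collected from suppliers, supply shifts: Qs = (P − 18) + 259.
Solving gives Q = 296 with buyers paying £55 and suppliers receiving £37 (the £18 wedge).
Quantity falls by |ΔQ| = |308 − 296| = 12.
DWL = ½ · t · |ΔQ| = ½ · 18 · 12 = £108.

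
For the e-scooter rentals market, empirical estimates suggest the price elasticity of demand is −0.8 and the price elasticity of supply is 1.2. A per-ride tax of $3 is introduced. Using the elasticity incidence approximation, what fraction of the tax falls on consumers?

Incidence ratio: consumers' share ≈ εs / (εs + |εd|) = 1.2 / (1.2 + 0.8) = 0.6.
Supply is the more elastic side, so consumers bear the larger share.

Consumers' share ≈ 0.6.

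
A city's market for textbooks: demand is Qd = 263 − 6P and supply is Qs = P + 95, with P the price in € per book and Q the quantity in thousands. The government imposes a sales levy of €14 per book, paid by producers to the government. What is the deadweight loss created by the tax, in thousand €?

Before the tax: set 263 − 6P = P + 95 → P* = €24, Q* = 119.
With the tax collected from producers, supply shifts: Qs = (P − 14) + 95.
Solving gives Q = 107 with buyers paying €26 and producers receiving €12 (the €14 wedge).
Quantity falls by |ΔQ| = |119 − 107| = 12.
DWL = ½ · t · |ΔQ| = ½ · 14 · 12 = €84.

Deadweight loss = €84 thousand.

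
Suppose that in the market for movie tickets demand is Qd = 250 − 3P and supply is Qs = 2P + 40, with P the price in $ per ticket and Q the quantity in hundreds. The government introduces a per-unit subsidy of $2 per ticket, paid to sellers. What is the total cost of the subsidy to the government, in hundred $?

Government outlay = $252.8 hundred.

Before the subsidy: set 250 − 3P = 2P + 40 → P* = $42, Q* = 124.
With a per-unit subsidy paid to sellers, each receives P + 2 per unit sold, so supply becomes Qs = 2(P + 2) + 40.
New equilibrium: consumers pay $41.2, sellers receive $43.2, Q = 126.4. (Wedge: Pb − Ps = −2.)
Outlay = t · Q = 2 · 126.4 = $252.8.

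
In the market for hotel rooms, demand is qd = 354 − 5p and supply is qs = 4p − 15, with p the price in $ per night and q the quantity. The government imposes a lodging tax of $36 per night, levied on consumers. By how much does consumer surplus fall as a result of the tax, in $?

Before the tax: set 354 − 5p = 4p − 15 → p* = $41, q* = 149.
With the tax collected from consumers, demand (in seller-price terms) shifts: qd = 354 − 5(p + 36).
New equilibrium: consumers pay $57, sellers receive $21, q = 69. (Wedge: pb − ps = 36.)
ΔCS is the trapezoid between Q = 69 and Q = 149 of height $16: ½ · (149 + 69) · 16 = $1744.

Consumer surplus falls by $1744.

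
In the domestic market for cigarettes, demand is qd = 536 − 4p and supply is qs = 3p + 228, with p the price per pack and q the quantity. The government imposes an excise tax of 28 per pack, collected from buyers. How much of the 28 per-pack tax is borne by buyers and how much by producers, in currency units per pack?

Buyers bear 12 per pack; producers bear 16 per pack.

Before the tax: set 536 − 4p = 3p + 228 → p* = 44, q* = 360.
With the tax collected from buyers, demand (in seller-price terms) shifts: qd = 536 − 4(p + 28).
New equilibrium: buyers pay 56, producers receive 28, q = 312. (Wedge: pb − ps = 28.)
Burden on buyers: 12; on producers: 16. (They sum to 28.)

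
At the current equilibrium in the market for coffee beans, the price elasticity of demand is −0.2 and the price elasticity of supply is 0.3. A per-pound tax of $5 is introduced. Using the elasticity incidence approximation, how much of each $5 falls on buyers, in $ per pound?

Incidence ratio: buyers' share ≈ εs / (εs + |εd|) = 0.3 / (0.3 + 0.2) = 0.6.
So buyers bear ≈ 0.6 × $5 = $3; producers bear $2.

Buyers bear ≈ $3 per pound.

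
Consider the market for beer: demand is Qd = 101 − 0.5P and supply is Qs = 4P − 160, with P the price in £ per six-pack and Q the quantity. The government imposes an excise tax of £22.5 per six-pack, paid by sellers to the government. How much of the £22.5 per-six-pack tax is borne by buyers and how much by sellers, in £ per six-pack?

Buyers bear £20 per six-pack; sellers bear £2.5 per six-pack.

Without the tax, 101 − 0.5P = 4P − 160 gives 4.5P = 261, so P* = £58 and Q* = 72.
With the tax collected from sellers, supply shifts: Qs = 4(P − 22.5) − 160.
New equilibrium: buyers pay £78, sellers receive £55.5, Q = 62. (Wedge: Pb − Ps = 22.5.)
Burden on buyers: £20; on sellers: £2.5. (They sum to £22.5.)
The less price-elastic side of the market bears the larger share of a per-unit tax.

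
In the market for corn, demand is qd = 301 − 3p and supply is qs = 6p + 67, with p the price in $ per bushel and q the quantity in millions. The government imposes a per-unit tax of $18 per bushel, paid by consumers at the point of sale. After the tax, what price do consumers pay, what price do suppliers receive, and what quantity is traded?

Consumers pay $38; suppliers receive $20; quantity = 187.

Before the tax: set 301 − 3p = 6p + 67 → p* = $26, q* = 223.
With the tax collected from consumers, demand (in seller-price terms) shifts: qd = 301 − 3(p + 18).
New equilibrium: consumers pay $38, suppliers receive $20, q = 187. (Wedge: pb − ps = 18.)
The less price-elastic side of the market bears the larger share of a per-unit tax.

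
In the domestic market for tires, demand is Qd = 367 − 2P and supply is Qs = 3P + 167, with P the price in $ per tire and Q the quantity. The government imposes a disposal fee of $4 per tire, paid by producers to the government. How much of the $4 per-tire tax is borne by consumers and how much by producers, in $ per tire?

Without the tax, 367 − 2P = 3P + 167 gives 5P = 200, so P* = $40 and Q* = 287.
With the tax collected from producers, supply shifts: Qs = 3(P − 4) + 167.
New equilibrium: consumers pay $42.4, producers receive $38.4, Q = 282.2. (Wedge: Pb − Ps = 4.)
Burden on consumers: $2.4; on producers: $1.6. (They sum to $4.)

Consumers bear $2.4 per tire; producers bear $1.6 per tire.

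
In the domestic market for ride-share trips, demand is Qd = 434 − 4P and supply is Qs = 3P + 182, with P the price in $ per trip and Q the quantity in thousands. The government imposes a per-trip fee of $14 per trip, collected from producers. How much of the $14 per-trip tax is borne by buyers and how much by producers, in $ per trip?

Buyers bear $6 per trip; producers bear $8 per trip.

Before the tax: set 434 − 4P = 3P + 182 → P* = $36, Q* = 290.
With the tax collected from producers, supply shifts: Qs = 3(P − 14) + 182.
New equilibrium: buyers pay $42, producers receive $28, Q = 266. (Wedge: Pb − Ps = 14.)
Burden on buyers: $6; on producers: $8. (They sum to $14.)
The less price-elastic side of the market bears the larger share of a per-unit tax.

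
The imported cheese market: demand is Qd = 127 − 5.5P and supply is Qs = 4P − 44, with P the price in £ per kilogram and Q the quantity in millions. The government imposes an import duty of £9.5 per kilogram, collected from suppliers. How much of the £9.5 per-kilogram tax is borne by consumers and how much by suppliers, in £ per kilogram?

Consumers bear £4 per kilogram; suppliers bear £5.5 per kilogram.

Before the tax: set 127 − 5.5P = 4P − 44 → P* = £18, Q* = 28.
With the tax collected from suppliers, supply shifts: Qs = 4(P − 9.5) − 44.
New equilibrium: consumers pay £22, suppliers receive £12.5, Q = 6. (Wedge: Pb − Ps = 9.5.)
Burden on consumers: £4; on suppliers: £5.5. (They sum to £9.5.)
The less price-elastic side of the market bears the larger share of a per-unit tax.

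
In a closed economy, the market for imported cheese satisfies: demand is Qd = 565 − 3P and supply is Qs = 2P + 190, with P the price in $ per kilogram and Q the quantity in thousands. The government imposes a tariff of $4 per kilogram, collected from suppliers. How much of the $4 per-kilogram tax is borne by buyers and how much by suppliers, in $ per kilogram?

Buyers bear $1.6 per kilogram; suppliers bear $2.4 per kilogram.

Without the tax, 565 − 3P = 2P + 190 gives 5P = 375, so P* = $75 and Q* = 340.
With the tax collected from suppliers, supply shifts: Qs = 2(P − 4) + 190.
Solving gives Q = 335.2 with buyers paying $76.6 and suppliers receiving $72.6 (the $4 wedge).
Burden on buyers: $1.6; on suppliers: $2.4. (They sum to $4.)
The less price-elastic side of the market bears the larger share of a per-unit tax.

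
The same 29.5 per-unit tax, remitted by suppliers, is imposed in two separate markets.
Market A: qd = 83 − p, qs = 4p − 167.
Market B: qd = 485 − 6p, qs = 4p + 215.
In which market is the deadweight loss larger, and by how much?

Market B, by 696.2.

Market A: pre-tax p* = 50, q* = 33; post-tax q = 9.4; deadweight loss = 348.1.
Market B: pre-tax p* = 27, q* = 323; post-tax q = 252.2; deadweight loss = 1044.3.
Difference: 348.1 vs 1044.3 → market B is larger by 696.2.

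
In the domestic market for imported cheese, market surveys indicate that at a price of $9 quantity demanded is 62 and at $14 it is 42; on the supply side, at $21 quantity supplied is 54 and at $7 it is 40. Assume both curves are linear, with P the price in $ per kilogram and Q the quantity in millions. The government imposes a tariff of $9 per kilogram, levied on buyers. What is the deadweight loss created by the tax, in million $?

Deadweight loss = $32.4 million.

Demand slope: (42 − 62)/(14 − 9) = -4, so Qd = 98 − 4P.
Supply slope: (40 − 54)/(7 − 21) = 1, so Qs = P + 33.
Before the tax: set 98 − 4P = P + 33 → P* = $13, Q* = 46.
With the tax collected from buyers, demand (in seller-price terms) shifts: Qd = 98 − 4(P + 9).
Solving gives Q = 38.8 with buyers paying $14.8 and suppliers receiving $5.8 (the $9 wedge).
Quantity falls by |ΔQ| = |46 − 38.8| = 7.2.
DWL = ½ · t · |ΔQ| = ½ · 9 · 7.2 = $32.4.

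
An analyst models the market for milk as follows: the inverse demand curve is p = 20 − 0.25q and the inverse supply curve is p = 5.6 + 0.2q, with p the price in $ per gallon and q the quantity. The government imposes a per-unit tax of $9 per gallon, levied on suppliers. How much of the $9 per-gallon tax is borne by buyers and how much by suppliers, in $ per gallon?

Inverting to q(p) form: qd = 80 − 4p; qs = 5p − 28.
Without the tax, 80 − 4p = 5p − 28 gives 9p = 108, so p* = $12 and q* = 32.
With the tax collected from suppliers, supply shifts: qs = 5(p − 9) − 28.
New equilibrium: buyers pay $17, suppliers receive $8, q = 12. (Wedge: pb − ps = 9.)
Burden on buyers: $5; on suppliers: $4. (They sum to $9.)

Buyers bear $5 per gallon; suppliers bear $4 per gallon.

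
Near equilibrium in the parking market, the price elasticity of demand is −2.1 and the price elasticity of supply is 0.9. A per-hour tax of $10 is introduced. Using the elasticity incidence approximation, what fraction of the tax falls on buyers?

Buyers' share ≈ 0.3.

Incidence ratio: buyers' share ≈ εs / (εs + |εd|) = 0.9 / (0.9 + 2.1) = 0.3.
Supply is the less elastic side, so buyers bear the smaller share.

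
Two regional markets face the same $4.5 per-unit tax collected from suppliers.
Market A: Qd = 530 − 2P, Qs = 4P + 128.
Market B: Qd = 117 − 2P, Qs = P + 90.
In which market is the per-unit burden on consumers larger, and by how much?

Market A: pre-tax P* = $67, Q* = 396; post-tax Q = 390; per-unit burden on consumers = $3.
Market B: pre-tax P* = $9, Q* = 99; post-tax Q = 96; per-unit burden on consumers = $1.5.
Difference: $3 vs $1.5 → market A is larger by $1.5.

Market A, by $1.5.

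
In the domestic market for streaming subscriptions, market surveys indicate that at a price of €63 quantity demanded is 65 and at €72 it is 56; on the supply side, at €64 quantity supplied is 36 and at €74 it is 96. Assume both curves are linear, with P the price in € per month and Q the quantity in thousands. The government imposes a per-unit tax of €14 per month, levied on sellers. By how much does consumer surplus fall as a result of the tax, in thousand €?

Demand slope: (56 − 65)/(72 − 63) = -1, so Qd = 128 − P.
Supply slope: (96 − 36)/(74 − 64) = 6, so Qs = 6P − 348.
Before the tax: set 128 − P = 6P − 348 → P* = €68, Q* = 60.
With the tax collected from sellers, supply shifts: Qs = 6(P − 14) − 348.
New equilibrium: buyers pay €80, sellers receive €66, Q = 48. (Wedge: Pb − Ps = 14.)
ΔCS is the trapezoid between Q = 48 and Q = 60 of height €12: ½ · (60 + 48) · 12 = €648.

Consumer surplus falls by €648 thousand.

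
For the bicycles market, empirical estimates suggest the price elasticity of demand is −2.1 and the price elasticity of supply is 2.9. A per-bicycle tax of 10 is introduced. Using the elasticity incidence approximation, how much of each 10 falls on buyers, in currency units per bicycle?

Buyers bear ≈ 5.8 per bicycle.

Incidence ratio: buyers' share ≈ εs / (εs + |εd|) = 2.9 / (2.9 + 2.1) = 0.58.
So buyers bear ≈ 0.58 × 10 = 5.8; sellers bear 4.2.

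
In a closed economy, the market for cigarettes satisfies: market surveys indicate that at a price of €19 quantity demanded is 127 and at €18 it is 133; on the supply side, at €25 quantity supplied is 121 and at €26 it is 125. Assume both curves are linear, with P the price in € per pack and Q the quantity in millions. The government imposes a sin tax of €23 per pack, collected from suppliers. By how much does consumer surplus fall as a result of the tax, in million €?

Consumer surplus falls by €748.88 million.

Demand slope: (133 − 127)/(18 − 19) = -6, so Qd = 241 − 6P.
Supply slope: (125 − 121)/(26 − 25) = 4, so Qs = 4P + 21.
Before the tax: set 241 − 6P = 4P + 21 → P* = €22, Q* = 109.
With the tax collected from suppliers, supply shifts: Qs = 4(P − 23) + 21.
New equilibrium: consumers pay €31.2, suppliers receive €8.2, Q = 53.8. (Wedge: Pb − Ps = 23.)
ΔCS is the trapezoid between Q = 53.8 and Q = 109 of height €9.2: ½ · (109 + 53.8) · 9.2 = €748.88.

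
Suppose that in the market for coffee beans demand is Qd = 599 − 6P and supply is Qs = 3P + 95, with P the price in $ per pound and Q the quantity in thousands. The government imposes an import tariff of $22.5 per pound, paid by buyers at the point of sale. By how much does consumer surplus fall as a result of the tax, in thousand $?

Before the tax: set 599 − 6P = 3P + 95 → P* = $56, Q* = 263.
With the tax collected from buyers, demand (in seller-price terms) shifts: Qd = 599 − 6(P + 22.5).
Solving gives Q = 218 with buyers paying $63.5 and suppliers receiving $41 (the $22.5 wedge).
ΔCS is the trapezoid between Q = 218 and Q = 263 of height $7.5: ½ · (263 + 218) · 7.5 = $1803.75.

Consumer surplus falls by $1803.75 thousand.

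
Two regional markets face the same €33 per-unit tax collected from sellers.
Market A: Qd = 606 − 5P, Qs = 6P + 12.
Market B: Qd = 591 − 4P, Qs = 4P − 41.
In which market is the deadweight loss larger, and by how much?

Market A, by €396.

Market A: pre-tax P* = €54, Q* = 336; post-tax Q = 246; deadweight loss = €1485.
Market B: pre-tax P* = €79, Q* = 275; post-tax Q = 209; deadweight loss = €1089.
Difference: €1485 vs €1089 → market A is larger by €396.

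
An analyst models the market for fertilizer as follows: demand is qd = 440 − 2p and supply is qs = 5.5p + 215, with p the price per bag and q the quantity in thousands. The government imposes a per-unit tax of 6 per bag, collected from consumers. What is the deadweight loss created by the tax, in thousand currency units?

Deadweight loss = 26.4 thousand.

Without the tax, 440 − 2p = 5.5p + 215 gives 7.5p = 225, so p* = 30 and q* = 380.
With the tax collected from consumers, demand (in seller-price terms) shifts: qd = 440 − 2(p + 6).
New equilibrium: consumers pay 34.4, suppliers receive 28.4, q = 371.2. (Wedge: pb − ps = 6.)
Quantity falls by |ΔQ| = |380 − 371.2| = 8.8.
DWL = ½ · t · |ΔQ| = ½ · 6 · 8.8 = 26.4.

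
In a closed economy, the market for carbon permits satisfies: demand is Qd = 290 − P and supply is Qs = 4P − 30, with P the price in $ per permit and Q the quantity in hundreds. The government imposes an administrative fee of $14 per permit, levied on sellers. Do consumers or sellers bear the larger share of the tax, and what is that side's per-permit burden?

Consumers bear the larger share: $11.2 per permit.

Before the tax: set 290 − P = 4P − 30 → P* = $64, Q* = 226.
With the tax collected from sellers, supply shifts: Qs = 4(P − 14) − 30.
Solving gives Q = 214.8 with consumers paying $75.2 and sellers receiving $61.2 (the $14 wedge).
Per-permit burden: consumers $11.2, sellers $2.8.
Consumers take the larger share because demand is less price-elastic here (demand slope 1 vs supply slope 4).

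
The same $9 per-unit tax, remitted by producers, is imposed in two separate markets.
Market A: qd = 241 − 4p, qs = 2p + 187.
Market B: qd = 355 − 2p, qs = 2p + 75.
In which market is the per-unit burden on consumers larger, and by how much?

Market B, by $1.5.

Market A: pre-tax p* = $9, q* = 205; post-tax q = 193; per-unit burden on consumers = $3.
Market B: pre-tax p* = $70, q* = 215; post-tax q = 206; per-unit burden on consumers = $4.5.
Difference: $3 vs $4.5 → market B is larger by $1.5.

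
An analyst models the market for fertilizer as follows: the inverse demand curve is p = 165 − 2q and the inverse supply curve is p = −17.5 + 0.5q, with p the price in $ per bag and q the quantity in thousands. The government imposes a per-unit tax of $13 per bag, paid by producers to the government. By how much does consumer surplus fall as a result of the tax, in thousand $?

Consumer surplus falls by $732.16 thousand.

Rewrite in direct form: qd = 82.5 − 0.5p and qs = 2p + 35.
Before the tax: set 82.5 − 0.5p = 2p + 35 → p* = $19, q* = 73.
With the tax collected from producers, supply shifts: qs = 2(p − 13) + 35.
Solving gives q = 67.8 with consumers paying $29.4 and producers receiving $16.4 (the $13 wedge).
ΔCS is the trapezoid between Q = 67.8 and Q = 73 of height $10.4: ½ · (73 + 67.8) · 10.4 = $732.16.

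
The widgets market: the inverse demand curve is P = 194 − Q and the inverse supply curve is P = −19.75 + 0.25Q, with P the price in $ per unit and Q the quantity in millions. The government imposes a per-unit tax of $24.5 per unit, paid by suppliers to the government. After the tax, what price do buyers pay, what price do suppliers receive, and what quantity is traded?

Buyers pay $42.6; suppliers receive $18.1; quantity = 151.4.

Rewrite in direct form: Qd = 194 − P and Qs = 4P + 79.
Without the tax, 194 − P = 4P + 79 gives 5P = 115, so P* = $23 and Q* = 171.
With the tax collected from suppliers, supply shifts: Qs = 4(P − 24.5) + 79.
Solving gives Q = 151.4 with buyers paying $42.6 and suppliers receiving $18.1 (the $24.5 wedge).
The less price-elastic side of the market bears the larger share of a per-unit tax.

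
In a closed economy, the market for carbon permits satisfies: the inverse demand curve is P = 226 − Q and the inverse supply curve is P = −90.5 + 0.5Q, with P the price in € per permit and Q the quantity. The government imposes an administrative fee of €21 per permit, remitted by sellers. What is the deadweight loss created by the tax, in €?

Rewrite in direct form: Qd = 226 − P and Qs = 2P + 181.
Without the tax, 226 − P = 2P + 181 gives 3P = 45, so P* = €15 and Q* = 211.
With the tax collected from sellers, supply shifts: Qs = 2(P − 21) + 181.
Solving gives Q = 197 with buyers paying €29 and sellers receiving €8 (the €21 wedge).
Quantity falls by |ΔQ| = |211 − 197| = 14.
DWL = ½ · t · |ΔQ| = ½ · 21 · 14 = €147.

Deadweight loss = €147.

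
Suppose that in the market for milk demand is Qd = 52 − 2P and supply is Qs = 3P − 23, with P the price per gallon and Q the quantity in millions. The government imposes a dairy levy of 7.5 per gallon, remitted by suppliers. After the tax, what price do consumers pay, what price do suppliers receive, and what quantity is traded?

Before the tax: set 52 − 2P = 3P − 23 → P* = 15, Q* = 22.
With the tax collected from suppliers, supply shifts: Qs = 3(P − 7.5) − 23.
Solving gives Q = 13 with consumers paying 19.5 and suppliers receiving 12 (the 7.5 wedge).
The less price-elastic side of the market bears the larger share of a per-unit tax.

Consumers pay 19.5; suppliers receive 12; quantity = 13.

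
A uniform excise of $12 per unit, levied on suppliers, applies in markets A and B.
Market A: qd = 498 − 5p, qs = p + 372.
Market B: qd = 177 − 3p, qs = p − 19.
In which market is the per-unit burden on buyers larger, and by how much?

Market A: pre-tax p* = $21, q* = 393; post-tax q = 383; per-unit burden on buyers = $2.
Market B: pre-tax p* = $49, q* = 30; post-tax q = 21; per-unit burden on buyers = $3.
Difference: $2 vs $3 → market B is larger by $1.

Market B, by $1.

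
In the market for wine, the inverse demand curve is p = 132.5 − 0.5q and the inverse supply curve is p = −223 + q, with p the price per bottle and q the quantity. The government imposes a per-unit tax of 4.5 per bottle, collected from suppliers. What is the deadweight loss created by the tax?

Deadweight loss = 6.75.

Inverting to q(p) form: qd = 265 − 2p; qs = p + 223.
Before the tax: set 265 − 2p = p + 223 → p* = 14, q* = 237.
With the tax collected from suppliers, supply shifts: qs = (p − 4.5) + 223.
New equilibrium: buyers pay 15.5, suppliers receive 11, q = 234. (Wedge: pb − ps = 4.5.)
Quantity falls by |ΔQ| = |237 − 234| = 3.
DWL = ½ · t · |ΔQ| = ½ · 4.5 · 3 = 6.75.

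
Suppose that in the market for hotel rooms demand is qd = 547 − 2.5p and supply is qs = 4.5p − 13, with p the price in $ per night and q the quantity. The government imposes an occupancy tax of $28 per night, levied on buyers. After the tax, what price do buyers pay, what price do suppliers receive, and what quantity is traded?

Buyers pay $98; suppliers receive $70; quantity = 302.

Without the tax, 547 − 2.5p = 4.5p − 13 gives 7p = 560, so p* = $80 and q* = 347.
With the tax collected from buyers, demand (in seller-price terms) shifts: qd = 547 − 2.5(p + 28).
Solving gives q = 302 with buyers paying $98 and suppliers receiving $70 (the $28 wedge).
The less price-elastic side of the market bears the larger share of a per-unit tax.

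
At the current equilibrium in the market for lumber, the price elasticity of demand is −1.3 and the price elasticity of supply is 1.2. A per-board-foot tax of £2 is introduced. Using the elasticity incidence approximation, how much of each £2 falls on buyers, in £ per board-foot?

Incidence ratio: buyers' share ≈ εs / (εs + |εd|) = 1.2 / (1.2 + 1.3) = 0.48.
So buyers bear ≈ 0.48 × £2 = £0.96; producers bear £1.04.

Buyers bear ≈ £0.96 per board-foot.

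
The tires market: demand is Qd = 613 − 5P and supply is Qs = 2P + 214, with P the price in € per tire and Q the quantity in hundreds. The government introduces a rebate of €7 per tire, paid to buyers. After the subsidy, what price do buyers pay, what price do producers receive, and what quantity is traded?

Before the subsidy: set 613 − 5P = 2P + 214 → P* = €57, Q* = 328.
With a per-unit subsidy paid to buyers, each effectively pays P − 7, so demand becomes Qd = 613 − 5(P − 7).
New equilibrium: buyers pay €55, producers receive €62, Q = 338. (Wedge: Pb − Ps = −7.)

Buyers pay €55; producers receive €62; quantity = 338.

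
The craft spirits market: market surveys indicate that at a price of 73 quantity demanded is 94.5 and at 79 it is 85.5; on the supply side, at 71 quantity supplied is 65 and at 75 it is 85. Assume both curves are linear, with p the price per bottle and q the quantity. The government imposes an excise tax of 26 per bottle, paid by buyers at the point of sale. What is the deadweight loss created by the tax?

Deadweight loss = 390.

Demand slope: (85.5 − 94.5)/(79 − 73) = -1.5, so qd = 204 − 1.5p.
Supply slope: (85 − 65)/(75 − 71) = 5, so qs = 5p − 290.
Without the tax, 204 − 1.5p = 5p − 290 gives 6.5p = 494, so p* = 76 and q* = 90.
With the tax collected from buyers, demand (in seller-price terms) shifts: qd = 204 − 1.5(p + 26).
New equilibrium: buyers pay 96, sellers receive 70, q = 60. (Wedge: pb − ps = 26.)
Quantity falls by |ΔQ| = |90 − 60| = 30.
DWL = ½ · t · |ΔQ| = ½ · 26 · 30 = 390.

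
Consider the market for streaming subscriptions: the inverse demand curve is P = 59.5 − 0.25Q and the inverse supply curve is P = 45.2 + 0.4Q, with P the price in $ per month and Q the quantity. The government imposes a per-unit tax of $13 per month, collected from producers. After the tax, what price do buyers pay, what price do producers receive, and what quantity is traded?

Buyers pay $59; producers receive $46; quantity = 2.

Inverting to Q(P) form: Qd = 238 − 4P; Qs = 2.5P − 113.
Without the tax, 238 − 4P = 2.5P − 113 gives 6.5P = 351, so P* = $54 and Q* = 22.
With the tax collected from producers, supply shifts: Qs = 2.5(P − 13) − 113.
New equilibrium: buyers pay $59, producers receive $46, Q = 2. (Wedge: Pb − Ps = 13.)
The less price-elastic side of the market bears the larger share of a per-unit tax.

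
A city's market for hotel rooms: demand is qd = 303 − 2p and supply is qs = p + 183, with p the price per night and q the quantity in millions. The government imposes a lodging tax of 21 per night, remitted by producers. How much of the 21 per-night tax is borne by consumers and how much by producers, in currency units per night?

Consumers bear 7 per night; producers bear 14 per night.

Before the tax: set 303 − 2p = p + 183 → p* = 40, q* = 223.
With the tax collected from producers, supply shifts: qs = (p − 21) + 183.
New equilibrium: consumers pay 47, producers receive 26, q = 209. (Wedge: pb − ps = 21.)
Burden on consumers: 7; on producers: 14. (They sum to 21.)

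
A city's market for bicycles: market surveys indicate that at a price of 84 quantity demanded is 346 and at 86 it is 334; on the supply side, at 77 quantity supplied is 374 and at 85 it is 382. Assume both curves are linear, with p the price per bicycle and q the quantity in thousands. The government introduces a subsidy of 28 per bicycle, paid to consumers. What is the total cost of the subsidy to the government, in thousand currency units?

Demand slope: (334 − 346)/(86 − 84) = -6, so qd = 850 − 6p.
Supply slope: (382 − 374)/(85 − 77) = 1, so qs = p + 297.
Before the subsidy: set 850 − 6p = p + 297 → p* = 79, q* = 376.
With a per-unit subsidy paid to consumers, each effectively pays p − 28, so demand becomes qd = 850 − 6(p − 28).
Solving gives q = 400 with consumers paying 75 and sellers receiving 103 (the 28 wedge).
Outlay = t · Q = 28 · 400 = 11200.

Government outlay = 11200 thousand.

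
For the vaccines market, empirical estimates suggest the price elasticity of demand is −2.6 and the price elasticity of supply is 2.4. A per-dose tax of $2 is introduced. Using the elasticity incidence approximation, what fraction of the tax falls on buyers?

Incidence ratio: buyers' share ≈ εs / (εs + |εd|) = 2.4 / (2.4 + 2.6) = 0.48.
Supply is the less elastic side, so buyers bear the smaller share.

Buyers' share ≈ 0.48.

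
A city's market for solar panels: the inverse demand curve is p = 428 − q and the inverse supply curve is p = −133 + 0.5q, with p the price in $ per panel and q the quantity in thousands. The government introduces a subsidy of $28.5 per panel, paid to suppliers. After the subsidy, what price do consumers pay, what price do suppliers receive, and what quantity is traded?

Consumers pay $35; suppliers receive $63.5; quantity = 393.

Rewrite in direct form: qd = 428 − p and qs = 2p + 266.
Before the subsidy: set 428 − p = 2p + 266 → p* = $54, q* = 374.
With a per-unit subsidy paid to suppliers, each receives p + 28.5 per unit sold, so supply becomes qs = 2(p + 28.5) + 266.
New equilibrium: consumers pay $35, suppliers receive $63.5, q = 393. (Wedge: pb − ps = −28.5.)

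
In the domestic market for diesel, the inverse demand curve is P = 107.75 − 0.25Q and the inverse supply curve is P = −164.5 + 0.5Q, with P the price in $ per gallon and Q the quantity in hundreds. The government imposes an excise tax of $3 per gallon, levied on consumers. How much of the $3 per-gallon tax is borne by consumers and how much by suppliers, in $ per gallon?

Inverting to Q(P) form: Qd = 431 − 4P; Qs = 2P + 329.
Before the tax: set 431 − 4P = 2P + 329 → P* = $17, Q* = 363.
With the tax collected from consumers, demand (in seller-price terms) shifts: Qd = 431 − 4(P + 3).
New equilibrium: consumers pay $18, suppliers receive $15, Q = 359. (Wedge: Pb − Ps = 3.)
Burden on consumers: $1; on suppliers: $2. (They sum to $3.)

Consumers bear $1 per gallon; suppliers bear $2 per gallon.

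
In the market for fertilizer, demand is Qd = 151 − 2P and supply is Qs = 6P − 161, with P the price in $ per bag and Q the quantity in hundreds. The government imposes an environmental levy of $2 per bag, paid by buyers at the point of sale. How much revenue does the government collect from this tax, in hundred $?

Tax revenue = $140 hundred.

Without the tax, 151 − 2P = 6P − 161 gives 8P = 312, so P* = $39 and Q* = 73.
With the tax collected from buyers, demand (in seller-price terms) shifts: Qd = 151 − 2(P + 2).
New equilibrium: buyers pay $40.5, suppliers receive $38.5, Q = 70. (Wedge: Pb − Ps = 2.)
Revenue = t · Q = 2 · 70 = $140.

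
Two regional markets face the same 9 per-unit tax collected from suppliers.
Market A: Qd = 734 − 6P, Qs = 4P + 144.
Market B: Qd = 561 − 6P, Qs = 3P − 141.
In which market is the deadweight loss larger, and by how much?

Market A, by 16.2.

Market A: pre-tax P* = 59, Q* = 380; post-tax Q = 358.4; deadweight loss = 97.2.
Market B: pre-tax P* = 78, Q* = 93; post-tax Q = 75; deadweight loss = 81.
Difference: 97.2 vs 81 → market A is larger by 16.2.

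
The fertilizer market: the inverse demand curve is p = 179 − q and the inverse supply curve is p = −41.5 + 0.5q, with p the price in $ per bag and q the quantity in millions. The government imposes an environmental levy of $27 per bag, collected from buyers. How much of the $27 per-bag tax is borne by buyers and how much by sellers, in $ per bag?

Inverting to q(p) form: qd = 179 − p; qs = 2p + 83.
Without the tax, 179 − p = 2p + 83 gives 3p = 96, so p* = $32 and q* = 147.
With the tax collected from buyers, demand (in seller-price terms) shifts: qd = 179 − (p + 27).
New equilibrium: buyers pay $50, sellers receive $23, q = 129. (Wedge: pb − ps = 27.)
Burden on buyers: $18; on sellers: $9. (They sum to $27.)
The less price-elastic side of the market bears the larger share of a per-unit tax.

Buyers bear $18 per bag; sellers bear $9 per bag.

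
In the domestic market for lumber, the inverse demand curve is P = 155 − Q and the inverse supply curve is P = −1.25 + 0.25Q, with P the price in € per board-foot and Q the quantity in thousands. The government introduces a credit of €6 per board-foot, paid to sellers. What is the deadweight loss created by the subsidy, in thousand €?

Inverting to Q(P) form: Qd = 155 − P; Qs = 4P + 5.
Before the subsidy: set 155 − P = 4P + 5 → P* = €30, Q* = 125.
With a per-unit subsidy paid to sellers, each receives P + 6 per unit sold, so supply becomes Qs = 4(P + 6) + 5.
Solving gives Q = 129.8 with consumers paying €25.2 and sellers receiving €31.2 (the €6 wedge).
Quantity rises by |ΔQ| = |125 − 129.8| = 4.8.
DWL = ½ · t · |ΔQ| = ½ · 6 · 4.8 = €14.4.

Deadweight loss = €14.4 thousand.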